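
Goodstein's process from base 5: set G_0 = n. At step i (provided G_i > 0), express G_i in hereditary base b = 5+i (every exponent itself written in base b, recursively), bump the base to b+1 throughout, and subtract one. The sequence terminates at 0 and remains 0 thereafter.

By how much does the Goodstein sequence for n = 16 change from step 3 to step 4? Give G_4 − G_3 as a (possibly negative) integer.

base 5: 16 = 3·5 + 1; at 6: 3·6 + 1 = 19; next = 18
base 6: 18 = 3·6; at 7: 3·7 = 21; next = 20
base 7: 20 = 2·7 + 6; at 8: 2·8 + 6 = 22; next = 21
base 8: 21 = 2·8 + 5; at 9: 2·9 + 5 = 23; next = 22

1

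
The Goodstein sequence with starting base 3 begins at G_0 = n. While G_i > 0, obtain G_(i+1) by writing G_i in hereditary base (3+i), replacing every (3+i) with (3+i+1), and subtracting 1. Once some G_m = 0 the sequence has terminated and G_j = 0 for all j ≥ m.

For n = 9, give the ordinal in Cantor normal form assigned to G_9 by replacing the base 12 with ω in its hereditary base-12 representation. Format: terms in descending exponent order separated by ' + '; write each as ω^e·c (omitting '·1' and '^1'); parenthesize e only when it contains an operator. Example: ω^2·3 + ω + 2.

ω·2 + 3

i=0: 9 = 3^2 (b=3); 3→4: 4^2 = 16; 16−1 = 15
i=1: 15 = 3·4 + 3 (b=4); 4→5: 3·5 + 3 = 18; 18−1 = 17
i=2: 17 = 3·5 + 2 (b=5); 5→6: 3·6 + 2 = 20; 20−1 = 19
i=3: 19 = 3·6 + 1 (b=6); 6→7: 3·7 + 1 = 22; 22−1 = 21
i=4: 21 = 3·7 (b=7); 7→8: 3·8 = 24; 24−1 = 23
i=5: 23 = 2·8 + 7 (b=8); 8→9: 2·9 + 7 = 25; 25−1 = 24
i=6: 24 = 2·9 + 6 (b=9); 9→10: 2·10 + 6 = 26; 26−1 = 25
i=7: 25 = 2·10 + 5 (b=10); 10→11: 2·11 + 5 = 27; 27−1 = 26
i=8: 26 = 2·11 + 4 (b=11); 11→12: 2·12 + 4 = 28; 28−1 = 27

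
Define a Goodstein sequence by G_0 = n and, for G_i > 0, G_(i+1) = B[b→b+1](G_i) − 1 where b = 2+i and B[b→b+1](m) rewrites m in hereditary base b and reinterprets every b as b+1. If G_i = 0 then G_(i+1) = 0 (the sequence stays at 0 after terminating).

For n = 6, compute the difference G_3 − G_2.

base 2: 6 = 2^2 + 2; at 3: 3^3 + 3 = 30; next = 29
base 3: 29 = 3^3 + 2; at 4: 4^4 + 2 = 258; next = 257
base 4: 257 = 4^4 + 1; at 5: 5^5 + 1 = 3126; next = 3125

2868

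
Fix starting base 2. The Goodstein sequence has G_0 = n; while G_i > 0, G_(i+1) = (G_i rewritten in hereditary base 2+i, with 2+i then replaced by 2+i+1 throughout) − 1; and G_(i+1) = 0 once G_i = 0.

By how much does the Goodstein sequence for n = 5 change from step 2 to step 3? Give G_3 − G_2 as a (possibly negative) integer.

(0) 5|_2 = 2^2 + 1 ↦ 3^3 + 1|_3 = 28 ⇒ 27
(1) 27|_3 = 3^3 ↦ 4^4|_4 = 256 ⇒ 255
(2) 255|_4 = 3·4^3 + 3·4^2 + 3·4 + 3 ↦ 3·5^3 + 3·5^2 + 3·5 + 3|_5 = 468 ⇒ 467

212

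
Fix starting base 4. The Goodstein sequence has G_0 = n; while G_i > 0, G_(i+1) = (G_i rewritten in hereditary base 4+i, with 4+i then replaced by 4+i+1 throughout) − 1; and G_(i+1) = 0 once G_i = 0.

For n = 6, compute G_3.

6

step 0: 6 = 4 + 2; sub 5 for 4: 5 + 2; = 7; G_1 = 7−1 = 6
step 1: 6 = 5 + 1; sub 6 for 5: 6 + 1; = 7; G_2 = 7−1 = 6
step 2: 6 = 6; sub 7 for 6: 7; = 7; G_3 = 7−1 = 6
step 3: 6 = 6; sub 8 for 7: 6; = 6; G_4 = 6−1 = 5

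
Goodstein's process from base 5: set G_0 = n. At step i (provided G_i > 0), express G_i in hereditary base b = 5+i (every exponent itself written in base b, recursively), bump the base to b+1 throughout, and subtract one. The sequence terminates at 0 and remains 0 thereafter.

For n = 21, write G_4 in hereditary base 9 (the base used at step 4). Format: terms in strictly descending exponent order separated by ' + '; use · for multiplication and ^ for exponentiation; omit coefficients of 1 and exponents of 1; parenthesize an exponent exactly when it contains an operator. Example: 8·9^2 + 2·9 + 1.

3·9 + 4

(0) 21|_5 = 4·5 + 1 ↦ 4·6 + 1|_6 = 25 ⇒ 24
(1) 24|_6 = 4·6 ↦ 4·7|_7 = 28 ⇒ 27
(2) 27|_7 = 3·7 + 6 ↦ 3·8 + 6|_8 = 30 ⇒ 29
(3) 29|_8 = 3·8 + 5 ↦ 3·9 + 5|_9 = 32 ⇒ 31
(4) 31|_9 = 3·9 + 4 ↦ 3·10 + 4|_10 = 34 ⇒ 33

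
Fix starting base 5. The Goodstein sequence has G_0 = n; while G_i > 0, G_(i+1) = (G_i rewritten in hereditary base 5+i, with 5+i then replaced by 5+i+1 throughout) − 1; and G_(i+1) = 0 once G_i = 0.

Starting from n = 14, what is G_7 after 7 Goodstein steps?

G_0=14  [base 5] 2·5 + 4  →[5↦6]→  2·6 + 4 = 16  −1 ⇒ G_1=15
G_1=15  [base 6] 2·6 + 3  →[6↦7]→  2·7 + 3 = 17  −1 ⇒ G_2=16
G_2=16  [base 7] 2·7 + 2  →[7↦8]→  2·8 + 2 = 18  −1 ⇒ G_3=17
G_3=17  [base 8] 2·8 + 1  →[8↦9]→  2·9 + 1 = 19  −1 ⇒ G_4=18
G_4=18  [base 9] 2·9  →[9↦10]→  2·10 = 20  −1 ⇒ G_5=19
G_5=19  [base 10] 10 + 9  →[10↦11]→  11 + 9 = 20  −1 ⇒ G_6=19
G_6=19  [base 11] 11 + 8  →[11↦12]→  12 + 8 = 20  −1 ⇒ G_7=19
G_7=19  [base 12] 12 + 7  →[12↦13]→  13 + 7 = 20  −1 ⇒ G_8=19

19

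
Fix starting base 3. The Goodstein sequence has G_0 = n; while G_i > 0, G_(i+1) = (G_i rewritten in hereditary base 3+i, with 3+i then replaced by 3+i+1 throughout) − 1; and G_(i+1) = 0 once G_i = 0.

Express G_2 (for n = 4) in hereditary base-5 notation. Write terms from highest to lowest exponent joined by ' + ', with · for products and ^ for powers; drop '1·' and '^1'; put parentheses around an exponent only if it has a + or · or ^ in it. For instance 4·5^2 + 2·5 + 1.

4

base 3: 4 = 3 + 1; at 4: 4 + 1 = 5; next = 4
base 4: 4 = 4; at 5: 5 = 5; next = 4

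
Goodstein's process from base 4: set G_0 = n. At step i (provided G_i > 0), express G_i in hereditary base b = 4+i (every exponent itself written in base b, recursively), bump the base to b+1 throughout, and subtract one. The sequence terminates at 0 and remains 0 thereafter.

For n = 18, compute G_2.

18 —HB4→ 4^2 + 2 —bump→ 5^2 + 2 = 27 —(−1)→ 26
26 —HB5→ 5^2 + 1 —bump→ 6^2 + 1 = 37 —(−1)→ 36
36 —HB6→ 6^2 —bump→ 7^2 = 49 —(−1)→ 48

36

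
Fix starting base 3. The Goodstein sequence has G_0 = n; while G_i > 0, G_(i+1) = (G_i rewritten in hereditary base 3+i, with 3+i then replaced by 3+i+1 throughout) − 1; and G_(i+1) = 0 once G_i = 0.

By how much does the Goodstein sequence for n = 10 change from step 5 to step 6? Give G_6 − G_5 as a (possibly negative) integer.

3

G_0 = 10. HB_3(10) = 3^2 + 1. Bump = 17. G_1 = 16.
G_1 = 16. HB_4(16) = 4^2. Bump = 25. G_2 = 24.
G_2 = 24. HB_5(24) = 4·5 + 4. Bump = 28. G_3 = 27.
G_3 = 27. HB_6(27) = 4·6 + 3. Bump = 31. G_4 = 30.
G_4 = 30. HB_7(30) = 4·7 + 2. Bump = 34. G_5 = 33.
G_5 = 33. HB_8(33) = 4·8 + 1. Bump = 37. G_6 = 36.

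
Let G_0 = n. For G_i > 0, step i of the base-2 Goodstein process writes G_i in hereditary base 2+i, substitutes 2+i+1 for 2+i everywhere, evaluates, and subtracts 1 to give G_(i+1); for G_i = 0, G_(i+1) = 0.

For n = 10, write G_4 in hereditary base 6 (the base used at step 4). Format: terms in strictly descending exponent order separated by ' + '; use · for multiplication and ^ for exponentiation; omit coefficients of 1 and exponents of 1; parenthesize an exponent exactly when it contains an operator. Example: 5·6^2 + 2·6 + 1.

base 2: 10 = 2^(2 + 1) + 2; at 3: 3^(3 + 1) + 3 = 84; next = 83
base 3: 83 = 3^(3 + 1) + 2; at 4: 4^(4 + 1) + 2 = 1026; next = 1025
base 4: 1025 = 4^(4 + 1) + 1; at 5: 5^(5 + 1) + 1 = 15626; next = 15625
base 5: 15625 = 5^(5 + 1); at 6: 6^(6 + 1) = 279936; next = 279935

5·6^6 + 5·6^5 + 5·6^4 + 5·6^3 + 5·6^2 + 5·6 + 5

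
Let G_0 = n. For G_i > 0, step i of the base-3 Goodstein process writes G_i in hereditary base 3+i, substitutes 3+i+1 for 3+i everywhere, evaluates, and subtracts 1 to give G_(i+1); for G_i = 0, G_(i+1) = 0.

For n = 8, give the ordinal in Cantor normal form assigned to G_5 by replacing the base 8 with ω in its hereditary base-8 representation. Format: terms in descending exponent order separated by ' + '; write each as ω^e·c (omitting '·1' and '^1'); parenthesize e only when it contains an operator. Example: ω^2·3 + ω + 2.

G_0 = 8. HB_3(8) = 2·3 + 2. Bump = 10. G_1 = 9.
G_1 = 9. HB_4(9) = 2·4 + 1. Bump = 11. G_2 = 10.
G_2 = 10. HB_5(10) = 2·5. Bump = 12. G_3 = 11.
G_3 = 11. HB_6(11) = 6 + 5. Bump = 12. G_4 = 11.
G_4 = 11. HB_7(11) = 7 + 4. Bump = 12. G_5 = 11.
G_5 = 11. HB_8(11) = 8 + 3. Bump = 12. G_6 = 11.

ω + 3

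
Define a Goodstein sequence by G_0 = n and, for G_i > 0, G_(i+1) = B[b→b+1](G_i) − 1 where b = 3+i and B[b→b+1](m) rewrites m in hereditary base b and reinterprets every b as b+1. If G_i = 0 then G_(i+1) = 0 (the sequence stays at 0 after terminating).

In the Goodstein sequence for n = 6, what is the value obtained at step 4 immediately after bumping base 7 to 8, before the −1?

G_0 = 6. HB_3(6) = 2·3. Bump = 8. G_1 = 7.
G_1 = 7. HB_4(7) = 4 + 3. Bump = 8. G_2 = 7.
G_2 = 7. HB_5(7) = 5 + 2. Bump = 8. G_3 = 7.
G_3 = 7. HB_6(7) = 6 + 1. Bump = 8. G_4 = 7.

8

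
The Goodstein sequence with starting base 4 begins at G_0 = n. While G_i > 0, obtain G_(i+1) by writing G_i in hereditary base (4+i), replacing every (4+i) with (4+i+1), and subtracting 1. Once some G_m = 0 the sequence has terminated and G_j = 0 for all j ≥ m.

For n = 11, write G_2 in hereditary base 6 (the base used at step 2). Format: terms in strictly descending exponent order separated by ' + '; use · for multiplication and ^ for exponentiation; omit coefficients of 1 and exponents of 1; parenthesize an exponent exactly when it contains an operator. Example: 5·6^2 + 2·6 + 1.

2·6 + 1

(0) 11|_4 = 2·4 + 3 ↦ 2·5 + 3|_5 = 13 ⇒ 12
(1) 12|_5 = 2·5 + 2 ↦ 2·6 + 2|_6 = 14 ⇒ 13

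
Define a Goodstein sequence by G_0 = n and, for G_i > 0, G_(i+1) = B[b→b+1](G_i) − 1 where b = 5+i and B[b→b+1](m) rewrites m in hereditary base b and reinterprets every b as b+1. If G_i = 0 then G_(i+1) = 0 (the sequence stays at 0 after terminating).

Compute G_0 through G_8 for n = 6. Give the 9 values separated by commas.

G_0=6  [base 5] 5 + 1  →[5↦6]→  6 + 1 = 7  −1 ⇒ G_1=6
G_1=6  [base 6] 6  →[6↦7]→  7 = 7  −1 ⇒ G_2=6
G_2=6  [base 7] 6  →[7↦8]→  6 = 6  −1 ⇒ G_3=5
G_3=5  [base 8] 5  →[8↦9]→  5 = 5  −1 ⇒ G_4=4
G_4=4  [base 9] 4  →[9↦10]→  4 = 4  −1 ⇒ G_5=3
G_5=3  [base 10] 3  →[10↦11]→  3 = 3  −1 ⇒ G_6=2
G_6=2  [base 11] 2  →[11↦12]→  2 = 2  −1 ⇒ G_7=1
G_7=1  [base 12] 1  →[12↦13]→  1 = 1  −1 ⇒ G_8=0

6, 6, 6, 5, 4, 3, 2, 1, 0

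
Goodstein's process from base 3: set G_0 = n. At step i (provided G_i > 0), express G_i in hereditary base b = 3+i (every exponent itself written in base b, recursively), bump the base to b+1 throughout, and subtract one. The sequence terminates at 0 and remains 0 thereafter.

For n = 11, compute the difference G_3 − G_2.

step 0: 11 = 3^2 + 2; sub 4 for 3: 4^2 + 2; = 18; G_1 = 18−1 = 17
step 1: 17 = 4^2 + 1; sub 5 for 4: 5^2 + 1; = 26; G_2 = 26−1 = 25
step 2: 25 = 5^2; sub 6 for 5: 6^2; = 36; G_3 = 36−1 = 35

10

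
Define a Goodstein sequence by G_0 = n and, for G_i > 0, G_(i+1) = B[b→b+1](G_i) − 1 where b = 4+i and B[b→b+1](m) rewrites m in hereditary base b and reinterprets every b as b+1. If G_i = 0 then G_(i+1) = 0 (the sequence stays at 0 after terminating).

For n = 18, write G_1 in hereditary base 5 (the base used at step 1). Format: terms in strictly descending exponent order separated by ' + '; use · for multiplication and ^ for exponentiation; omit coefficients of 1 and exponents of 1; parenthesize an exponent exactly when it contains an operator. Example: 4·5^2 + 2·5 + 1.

i=0: 18 = 4^2 + 2 (b=4); 4→5: 5^2 + 2 = 27; 27−1 = 26
i=1: 26 = 5^2 + 1 (b=5); 5→6: 6^2 + 1 = 37; 37−1 = 36

5^2 + 1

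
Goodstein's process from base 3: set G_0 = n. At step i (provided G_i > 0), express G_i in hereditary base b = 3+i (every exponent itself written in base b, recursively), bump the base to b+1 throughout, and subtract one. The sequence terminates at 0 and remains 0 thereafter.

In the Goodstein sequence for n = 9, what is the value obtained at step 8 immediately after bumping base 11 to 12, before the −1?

(0) 9|_3 = 3^2 ↦ 4^2|_4 = 16 ⇒ 15
(1) 15|_4 = 3·4 + 3 ↦ 3·5 + 3|_5 = 18 ⇒ 17
(2) 17|_5 = 3·5 + 2 ↦ 3·6 + 2|_6 = 20 ⇒ 19
(3) 19|_6 = 3·6 + 1 ↦ 3·7 + 1|_7 = 22 ⇒ 21
(4) 21|_7 = 3·7 ↦ 3·8|_8 = 24 ⇒ 23
(5) 23|_8 = 2·8 + 7 ↦ 2·9 + 7|_9 = 25 ⇒ 24
(6) 24|_9 = 2·9 + 6 ↦ 2·10 + 6|_10 = 26 ⇒ 25
(7) 25|_10 = 2·10 + 5 ↦ 2·11 + 5|_11 = 27 ⇒ 26
(8) 26|_11 = 2·11 + 4 ↦ 2·12 + 4|_12 = 28 ⇒ 27

28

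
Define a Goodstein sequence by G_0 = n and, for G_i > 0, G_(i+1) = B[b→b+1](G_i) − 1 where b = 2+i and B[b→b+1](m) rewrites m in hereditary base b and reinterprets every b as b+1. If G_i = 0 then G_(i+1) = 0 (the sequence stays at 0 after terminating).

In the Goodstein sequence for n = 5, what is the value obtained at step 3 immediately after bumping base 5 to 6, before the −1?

i=0: 5 = 2^2 + 1 (b=2); 2→3: 3^3 + 1 = 28; 28−1 = 27
i=1: 27 = 3^3 (b=3); 3→4: 4^4 = 256; 256−1 = 255
i=2: 255 = 3·4^3 + 3·4^2 + 3·4 + 3 (b=4); 4→5: 3·5^3 + 3·5^2 + 3·5 + 3 = 468; 468−1 = 467

776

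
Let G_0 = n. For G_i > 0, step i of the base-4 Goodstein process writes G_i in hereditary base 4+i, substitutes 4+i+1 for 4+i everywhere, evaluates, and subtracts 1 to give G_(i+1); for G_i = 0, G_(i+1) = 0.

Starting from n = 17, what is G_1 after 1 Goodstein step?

[0] 17 ≡ 4^2 + 1 (base 4). Lift 5: 26. −1: 25.
[1] 25 ≡ 5^2 (base 5). Lift 6: 36. −1: 35.

25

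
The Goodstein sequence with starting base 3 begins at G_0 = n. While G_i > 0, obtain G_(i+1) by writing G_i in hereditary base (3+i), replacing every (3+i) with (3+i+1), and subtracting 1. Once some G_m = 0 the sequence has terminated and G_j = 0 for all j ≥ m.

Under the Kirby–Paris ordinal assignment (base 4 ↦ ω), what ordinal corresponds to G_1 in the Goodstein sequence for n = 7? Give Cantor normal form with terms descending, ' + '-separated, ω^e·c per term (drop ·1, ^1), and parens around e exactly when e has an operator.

i=0: 7 = 2·3 + 1 (b=3); 3→4: 2·4 + 1 = 9; 9−1 = 8
i=1: 8 = 2·4 (b=4); 4→5: 2·5 = 10; 10−1 = 9

ω·2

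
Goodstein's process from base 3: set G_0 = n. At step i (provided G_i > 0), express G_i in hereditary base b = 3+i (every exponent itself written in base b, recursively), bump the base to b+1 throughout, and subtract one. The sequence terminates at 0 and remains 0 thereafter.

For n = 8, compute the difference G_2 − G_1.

base 3: 8 = 2·3 + 2; at 4: 2·4 + 2 = 10; next = 9
base 4: 9 = 2·4 + 1; at 5: 2·5 + 1 = 11; next = 10

1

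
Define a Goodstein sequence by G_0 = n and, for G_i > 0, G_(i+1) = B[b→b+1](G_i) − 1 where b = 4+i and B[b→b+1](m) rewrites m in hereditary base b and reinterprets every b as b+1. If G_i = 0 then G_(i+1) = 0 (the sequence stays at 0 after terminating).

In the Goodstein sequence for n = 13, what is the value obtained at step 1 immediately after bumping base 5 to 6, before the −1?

base 4: 13 = 3·4 + 1; at 5: 3·5 + 1 = 16; next = 15
base 5: 15 = 3·5; at 6: 3·6 = 18; next = 17

18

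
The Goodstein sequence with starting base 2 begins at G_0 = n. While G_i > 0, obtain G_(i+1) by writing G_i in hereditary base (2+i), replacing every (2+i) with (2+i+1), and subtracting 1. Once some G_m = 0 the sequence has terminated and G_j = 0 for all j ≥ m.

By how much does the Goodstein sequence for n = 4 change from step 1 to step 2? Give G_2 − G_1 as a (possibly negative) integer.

G_0 = 4. HB_2(4) = 2^2. Bump = 27. G_1 = 26.
G_1 = 26. HB_3(26) = 2·3^2 + 2·3 + 2. Bump = 42. G_2 = 41.

15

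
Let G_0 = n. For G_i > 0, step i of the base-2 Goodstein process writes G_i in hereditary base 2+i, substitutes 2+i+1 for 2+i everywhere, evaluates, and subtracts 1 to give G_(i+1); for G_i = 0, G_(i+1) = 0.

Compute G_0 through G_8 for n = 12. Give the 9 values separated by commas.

12 —HB2→ 2^(2 + 1) + 2^2 —bump→ 3^(3 + 1) + 3^3 = 108 —(−1)→ 107
107 —HB3→ 3^(3 + 1) + 2·3^2 + 2·3 + 2 —bump→ 4^(4 + 1) + 2·4^2 + 2·4 + 2 = 1066 —(−1)→ 1065
1065 —HB4→ 4^(4 + 1) + 2·4^2 + 2·4 + 1 —bump→ 5^(5 + 1) + 2·5^2 + 2·5 + 1 = 15686 —(−1)→ 15685
15685 —HB5→ 5^(5 + 1) + 2·5^2 + 2·5 —bump→ 6^(6 + 1) + 2·6^2 + 2·6 = 280020 —(−1)→ 280019
280019 —HB6→ 6^(6 + 1) + 2·6^2 + 6 + 5 —bump→ 7^(7 + 1) + 2·7^2 + 7 + 5 = 5764911 —(−1)→ 5764910
5764910 —HB7→ 7^(7 + 1) + 2·7^2 + 7 + 4 —bump→ 8^(8 + 1) + 2·8^2 + 8 + 4 = 134217868 —(−1)→ 134217867
134217867 —HB8→ 8^(8 + 1) + 2·8^2 + 8 + 3 —bump→ 9^(9 + 1) + 2·9^2 + 9 + 3 = 3486784575 —(−1)→ 3486784574
3486784574 —HB9→ 9^(9 + 1) + 2·9^2 + 9 + 2 —bump→ 10^(10 + 1) + 2·10^2 + 10 + 2 = 100000000212 —(−1)→ 100000000211

12, 107, 1065, 15685, 280019, 5764910, 134217867, 3486784574, 100000000211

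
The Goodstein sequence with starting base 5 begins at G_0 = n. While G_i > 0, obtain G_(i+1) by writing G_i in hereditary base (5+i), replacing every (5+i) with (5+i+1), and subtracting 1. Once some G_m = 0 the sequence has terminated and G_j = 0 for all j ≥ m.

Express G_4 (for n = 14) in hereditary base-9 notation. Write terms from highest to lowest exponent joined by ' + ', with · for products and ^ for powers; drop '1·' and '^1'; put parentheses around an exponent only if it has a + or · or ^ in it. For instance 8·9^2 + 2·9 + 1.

i=0: 14 = 2·5 + 4 (b=5); 5→6: 2·6 + 4 = 16; 16−1 = 15
i=1: 15 = 2·6 + 3 (b=6); 6→7: 2·7 + 3 = 17; 17−1 = 16
i=2: 16 = 2·7 + 2 (b=7); 7→8: 2·8 + 2 = 18; 18−1 = 17
i=3: 17 = 2·8 + 1 (b=8); 8→9: 2·9 + 1 = 19; 19−1 = 18
i=4: 18 = 2·9 (b=9); 9→10: 2·10 = 20; 20−1 = 19

2·9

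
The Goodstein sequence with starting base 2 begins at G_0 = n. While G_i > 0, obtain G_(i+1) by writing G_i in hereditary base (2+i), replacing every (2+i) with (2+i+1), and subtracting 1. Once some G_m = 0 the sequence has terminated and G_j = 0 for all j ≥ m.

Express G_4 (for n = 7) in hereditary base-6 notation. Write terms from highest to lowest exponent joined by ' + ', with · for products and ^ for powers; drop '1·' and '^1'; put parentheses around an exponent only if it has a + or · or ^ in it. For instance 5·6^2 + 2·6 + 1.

[0] 7 ≡ 2^2 + 2 + 1 (base 2). Lift 3: 31. −1: 30.
[1] 30 ≡ 3^3 + 3 (base 3). Lift 4: 260. −1: 259.
[2] 259 ≡ 4^4 + 3 (base 4). Lift 5: 3128. −1: 3127.
[3] 3127 ≡ 5^5 + 2 (base 5). Lift 6: 46658. −1: 46657.
[4] 46657 ≡ 6^6 + 1 (base 6). Lift 7: 823544. −1: 823543.

6^6 + 1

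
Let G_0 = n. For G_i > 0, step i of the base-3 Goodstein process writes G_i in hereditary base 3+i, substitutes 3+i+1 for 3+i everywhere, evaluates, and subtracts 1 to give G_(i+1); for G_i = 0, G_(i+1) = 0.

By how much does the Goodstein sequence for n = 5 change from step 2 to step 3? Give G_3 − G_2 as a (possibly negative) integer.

[0] 5 ≡ 3 + 2 (base 3). Lift 4: 6. −1: 5.
[1] 5 ≡ 4 + 1 (base 4). Lift 5: 6. −1: 5.
[2] 5 ≡ 5 (base 5). Lift 6: 6. −1: 5.

0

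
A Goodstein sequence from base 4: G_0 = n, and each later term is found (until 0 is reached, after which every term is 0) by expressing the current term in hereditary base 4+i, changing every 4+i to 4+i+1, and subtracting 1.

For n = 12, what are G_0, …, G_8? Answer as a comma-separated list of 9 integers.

[0] 12 ≡ 3·4 (base 4). Lift 5: 15. −1: 14.
[1] 14 ≡ 2·5 + 4 (base 5). Lift 6: 16. −1: 15.
[2] 15 ≡ 2·6 + 3 (base 6). Lift 7: 17. −1: 16.
[3] 16 ≡ 2·7 + 2 (base 7). Lift 8: 18. −1: 17.
[4] 17 ≡ 2·8 + 1 (base 8). Lift 9: 19. −1: 18.
[5] 18 ≡ 2·9 (base 9). Lift 10: 20. −1: 19.
[6] 19 ≡ 10 + 9 (base 10). Lift 11: 20. −1: 19.
[7] 19 ≡ 11 + 8 (base 11). Lift 12: 20. −1: 19.

12, 14, 15, 16, 17, 18, 19, 19, 19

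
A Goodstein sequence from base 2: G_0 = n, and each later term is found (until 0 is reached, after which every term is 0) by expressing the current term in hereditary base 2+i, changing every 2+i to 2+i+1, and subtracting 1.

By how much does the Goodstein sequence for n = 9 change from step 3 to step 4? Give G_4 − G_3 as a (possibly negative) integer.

i=0: 9 = 2^(2 + 1) + 1 (b=2); 2→3: 3^(3 + 1) + 1 = 82; 82−1 = 81
i=1: 81 = 3^(3 + 1) (b=3); 3→4: 4^(4 + 1) = 1024; 1024−1 = 1023
i=2: 1023 = 3·4^4 + 3·4^3 + 3·4^2 + 3·4 + 3 (b=4); 4→5: 3·5^5 + 3·5^3 + 3·5^2 + 3·5 + 3 = 9843; 9843−1 = 9842
i=3: 9842 = 3·5^5 + 3·5^3 + 3·5^2 + 3·5 + 2 (b=5); 5→6: 3·6^6 + 3·6^3 + 3·6^2 + 3·6 + 2 = 140744; 140744−1 = 140743

130901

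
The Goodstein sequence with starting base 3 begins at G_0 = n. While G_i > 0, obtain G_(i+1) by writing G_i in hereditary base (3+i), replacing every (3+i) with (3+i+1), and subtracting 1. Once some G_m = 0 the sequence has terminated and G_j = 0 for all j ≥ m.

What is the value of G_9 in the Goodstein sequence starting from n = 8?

11

i=0: 8 = 2·3 + 2 (b=3); 3→4: 2·4 + 2 = 10; 10−1 = 9
i=1: 9 = 2·4 + 1 (b=4); 4→5: 2·5 + 1 = 11; 11−1 = 10
i=2: 10 = 2·5 (b=5); 5→6: 2·6 = 12; 12−1 = 11
i=3: 11 = 6 + 5 (b=6); 6→7: 7 + 5 = 12; 12−1 = 11
i=4: 11 = 7 + 4 (b=7); 7→8: 8 + 4 = 12; 12−1 = 11
i=5: 11 = 8 + 3 (b=8); 8→9: 9 + 3 = 12; 12−1 = 11
i=6: 11 = 9 + 2 (b=9); 9→10: 10 + 2 = 12; 12−1 = 11
i=7: 11 = 10 + 1 (b=10); 10→11: 11 + 1 = 12; 12−1 = 11
i=8: 11 = 11 (b=11); 11→12: 12 = 12; 12−1 = 11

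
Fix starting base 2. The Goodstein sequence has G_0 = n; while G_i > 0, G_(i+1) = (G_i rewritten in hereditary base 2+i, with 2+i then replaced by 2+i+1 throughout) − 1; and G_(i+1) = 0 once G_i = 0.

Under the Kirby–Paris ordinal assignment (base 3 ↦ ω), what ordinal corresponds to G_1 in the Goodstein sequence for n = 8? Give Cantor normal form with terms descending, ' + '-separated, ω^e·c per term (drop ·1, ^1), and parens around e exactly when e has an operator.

ω^ω·2 + ω^2·2 + ω·2 + 2

base 2: 8 = 2^(2 + 1); at 3: 3^(3 + 1) = 81; next = 80
base 3: 80 = 2·3^3 + 2·3^2 + 2·3 + 2; at 4: 2·4^4 + 2·4^2 + 2·4 + 2 = 554; next = 553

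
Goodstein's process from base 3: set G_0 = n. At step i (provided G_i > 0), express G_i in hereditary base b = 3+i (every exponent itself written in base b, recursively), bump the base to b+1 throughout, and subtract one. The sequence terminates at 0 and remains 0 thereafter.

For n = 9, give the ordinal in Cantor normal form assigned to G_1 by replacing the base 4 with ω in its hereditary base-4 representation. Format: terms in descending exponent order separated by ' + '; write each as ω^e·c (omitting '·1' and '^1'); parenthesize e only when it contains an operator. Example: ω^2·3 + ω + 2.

ω·3 + 3

9 —HB3→ 3^2 —bump→ 4^2 = 16 —(−1)→ 15
15 —HB4→ 3·4 + 3 —bump→ 3·5 + 3 = 18 —(−1)→ 17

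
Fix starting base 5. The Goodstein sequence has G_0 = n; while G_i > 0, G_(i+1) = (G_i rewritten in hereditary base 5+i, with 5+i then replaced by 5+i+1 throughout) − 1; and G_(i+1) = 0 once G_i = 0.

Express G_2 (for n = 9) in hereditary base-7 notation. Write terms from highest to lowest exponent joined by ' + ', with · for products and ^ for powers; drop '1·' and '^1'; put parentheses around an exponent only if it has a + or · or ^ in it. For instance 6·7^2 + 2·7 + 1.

i=0: 9 = 5 + 4 (b=5); 5→6: 6 + 4 = 10; 10−1 = 9
i=1: 9 = 6 + 3 (b=6); 6→7: 7 + 3 = 10; 10−1 = 9
i=2: 9 = 7 + 2 (b=7); 7→8: 8 + 2 = 10; 10−1 = 9

7 + 2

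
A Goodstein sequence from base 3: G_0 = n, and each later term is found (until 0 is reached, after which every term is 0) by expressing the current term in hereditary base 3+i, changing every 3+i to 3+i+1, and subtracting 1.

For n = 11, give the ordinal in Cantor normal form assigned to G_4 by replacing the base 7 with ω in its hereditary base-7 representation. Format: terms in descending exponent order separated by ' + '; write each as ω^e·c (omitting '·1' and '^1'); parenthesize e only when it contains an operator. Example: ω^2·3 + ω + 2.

(0) 11|_3 = 3^2 + 2 ↦ 4^2 + 2|_4 = 18 ⇒ 17
(1) 17|_4 = 4^2 + 1 ↦ 5^2 + 1|_5 = 26 ⇒ 25
(2) 25|_5 = 5^2 ↦ 6^2|_6 = 36 ⇒ 35
(3) 35|_6 = 5·6 + 5 ↦ 5·7 + 5|_7 = 40 ⇒ 39
(4) 39|_7 = 5·7 + 4 ↦ 5·8 + 4|_8 = 44 ⇒ 43

ω·5 + 4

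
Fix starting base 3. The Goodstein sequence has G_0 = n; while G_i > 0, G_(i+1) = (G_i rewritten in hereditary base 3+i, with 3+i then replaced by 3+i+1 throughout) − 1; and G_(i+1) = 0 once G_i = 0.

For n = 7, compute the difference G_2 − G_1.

1

G_0 = 7. HB_3(7) = 2·3 + 1. Bump = 9. G_1 = 8.
G_1 = 8. HB_4(8) = 2·4. Bump = 10. G_2 = 9.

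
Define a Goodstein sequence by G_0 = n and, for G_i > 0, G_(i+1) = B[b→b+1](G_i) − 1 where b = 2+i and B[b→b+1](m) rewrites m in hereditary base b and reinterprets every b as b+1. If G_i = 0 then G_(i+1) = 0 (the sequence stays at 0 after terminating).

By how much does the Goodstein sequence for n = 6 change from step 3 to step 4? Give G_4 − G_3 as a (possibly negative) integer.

43530

6 —HB2→ 2^2 + 2 —bump→ 3^3 + 3 = 30 —(−1)→ 29
29 —HB3→ 3^3 + 2 —bump→ 4^4 + 2 = 258 —(−1)→ 257
257 —HB4→ 4^4 + 1 —bump→ 5^5 + 1 = 3126 —(−1)→ 3125
3125 —HB5→ 5^5 —bump→ 6^6 = 46656 —(−1)→ 46655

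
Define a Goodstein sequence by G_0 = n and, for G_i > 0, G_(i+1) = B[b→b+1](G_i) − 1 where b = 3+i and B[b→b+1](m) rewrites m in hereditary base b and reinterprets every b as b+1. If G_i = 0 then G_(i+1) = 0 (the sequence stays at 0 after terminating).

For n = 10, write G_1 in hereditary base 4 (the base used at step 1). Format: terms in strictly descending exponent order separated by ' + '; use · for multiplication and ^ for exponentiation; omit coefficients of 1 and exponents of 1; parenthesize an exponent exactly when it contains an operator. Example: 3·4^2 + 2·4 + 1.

4^2

base 3: 10 = 3^2 + 1; at 4: 4^2 + 1 = 17; next = 16
base 4: 16 = 4^2; at 5: 5^2 = 25; next = 24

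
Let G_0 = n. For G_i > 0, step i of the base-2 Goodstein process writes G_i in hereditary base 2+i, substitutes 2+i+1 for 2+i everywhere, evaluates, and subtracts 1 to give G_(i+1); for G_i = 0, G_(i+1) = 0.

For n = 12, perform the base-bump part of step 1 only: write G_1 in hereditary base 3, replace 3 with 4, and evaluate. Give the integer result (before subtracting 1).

1066

[0] 12 ≡ 2^(2 + 1) + 2^2 (base 2). Lift 3: 108. −1: 107.
[1] 107 ≡ 3^(3 + 1) + 2·3^2 + 2·3 + 2 (base 3). Lift 4: 1066. −1: 1065.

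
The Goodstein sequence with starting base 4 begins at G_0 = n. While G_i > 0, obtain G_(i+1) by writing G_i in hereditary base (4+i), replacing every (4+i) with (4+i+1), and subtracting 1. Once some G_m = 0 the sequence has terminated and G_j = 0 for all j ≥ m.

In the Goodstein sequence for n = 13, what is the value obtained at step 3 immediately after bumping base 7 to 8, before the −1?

20

13 —HB4→ 3·4 + 1 —bump→ 3·5 + 1 = 16 —(−1)→ 15
15 —HB5→ 3·5 —bump→ 3·6 = 18 —(−1)→ 17
17 —HB6→ 2·6 + 5 —bump→ 2·7 + 5 = 19 —(−1)→ 18
18 —HB7→ 2·7 + 4 —bump→ 2·8 + 4 = 20 —(−1)→ 19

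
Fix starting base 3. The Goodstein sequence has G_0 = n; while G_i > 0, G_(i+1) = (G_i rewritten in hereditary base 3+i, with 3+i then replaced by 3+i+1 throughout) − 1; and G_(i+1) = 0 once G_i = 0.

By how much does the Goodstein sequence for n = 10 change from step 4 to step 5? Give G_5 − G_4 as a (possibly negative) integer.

3

i=0: 10 = 3^2 + 1 (b=3); 3→4: 4^2 + 1 = 17; 17−1 = 16
i=1: 16 = 4^2 (b=4); 4→5: 5^2 = 25; 25−1 = 24
i=2: 24 = 4·5 + 4 (b=5); 5→6: 4·6 + 4 = 28; 28−1 = 27
i=3: 27 = 4·6 + 3 (b=6); 6→7: 4·7 + 3 = 31; 31−1 = 30
i=4: 30 = 4·7 + 2 (b=7); 7→8: 4·8 + 2 = 34; 34−1 = 33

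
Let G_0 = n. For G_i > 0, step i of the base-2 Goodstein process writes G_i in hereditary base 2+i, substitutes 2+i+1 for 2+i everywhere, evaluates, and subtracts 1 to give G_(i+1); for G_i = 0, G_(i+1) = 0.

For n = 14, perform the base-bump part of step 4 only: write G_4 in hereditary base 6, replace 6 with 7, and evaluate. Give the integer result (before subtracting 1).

i=0: 14 = 2^(2 + 1) + 2^2 + 2 (b=2); 2→3: 3^(3 + 1) + 3^3 + 3 = 111; 111−1 = 110
i=1: 110 = 3^(3 + 1) + 3^3 + 2 (b=3); 3→4: 4^(4 + 1) + 4^4 + 2 = 1282; 1282−1 = 1281
i=2: 1281 = 4^(4 + 1) + 4^4 + 1 (b=4); 4→5: 5^(5 + 1) + 5^5 + 1 = 18751; 18751−1 = 18750
i=3: 18750 = 5^(5 + 1) + 5^5 (b=5); 5→6: 6^(6 + 1) + 6^6 = 326592; 326592−1 = 326591
i=4: 326591 = 6^(6 + 1) + 5·6^5 + 5·6^4 + 5·6^3 + 5·6^2 + 5·6 + 5 (b=6); 6→7: 7^(7 + 1) + 5·7^5 + 5·7^4 + 5·7^3 + 5·7^2 + 5·7 + 5 = 5862841; 5862841−1 = 5862840

5862841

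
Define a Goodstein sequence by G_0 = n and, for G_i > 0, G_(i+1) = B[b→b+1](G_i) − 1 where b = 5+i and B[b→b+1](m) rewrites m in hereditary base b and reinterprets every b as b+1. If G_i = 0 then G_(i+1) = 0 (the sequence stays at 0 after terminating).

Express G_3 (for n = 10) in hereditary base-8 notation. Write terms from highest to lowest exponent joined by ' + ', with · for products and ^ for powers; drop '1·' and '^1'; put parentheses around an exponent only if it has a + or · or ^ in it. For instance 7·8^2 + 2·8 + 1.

10 —HB5→ 2·5 —bump→ 2·6 = 12 —(−1)→ 11
11 —HB6→ 6 + 5 —bump→ 7 + 5 = 12 —(−1)→ 11
11 —HB7→ 7 + 4 —bump→ 8 + 4 = 12 —(−1)→ 11
11 —HB8→ 8 + 3 —bump→ 9 + 3 = 12 —(−1)→ 11

8 + 3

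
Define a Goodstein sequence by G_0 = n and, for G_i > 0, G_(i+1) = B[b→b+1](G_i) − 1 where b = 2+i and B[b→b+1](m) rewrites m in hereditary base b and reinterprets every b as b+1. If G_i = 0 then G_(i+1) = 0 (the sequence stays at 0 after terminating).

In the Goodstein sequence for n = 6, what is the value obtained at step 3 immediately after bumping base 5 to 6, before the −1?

46656

[0] 6 ≡ 2^2 + 2 (base 2). Lift 3: 30. −1: 29.
[1] 29 ≡ 3^3 + 2 (base 3). Lift 4: 258. −1: 257.
[2] 257 ≡ 4^4 + 1 (base 4). Lift 5: 3126. −1: 3125.
[3] 3125 ≡ 5^5 (base 5). Lift 6: 46656. −1: 46655.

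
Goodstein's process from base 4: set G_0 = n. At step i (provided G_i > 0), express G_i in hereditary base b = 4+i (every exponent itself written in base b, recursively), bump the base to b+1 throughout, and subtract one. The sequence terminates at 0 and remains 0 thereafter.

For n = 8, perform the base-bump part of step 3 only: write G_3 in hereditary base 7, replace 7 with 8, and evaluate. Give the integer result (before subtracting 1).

[0] 8 ≡ 2·4 (base 4). Lift 5: 10. −1: 9.
[1] 9 ≡ 5 + 4 (base 5). Lift 6: 10. −1: 9.
[2] 9 ≡ 6 + 3 (base 6). Lift 7: 10. −1: 9.
[3] 9 ≡ 7 + 2 (base 7). Lift 8: 10. −1: 9.

10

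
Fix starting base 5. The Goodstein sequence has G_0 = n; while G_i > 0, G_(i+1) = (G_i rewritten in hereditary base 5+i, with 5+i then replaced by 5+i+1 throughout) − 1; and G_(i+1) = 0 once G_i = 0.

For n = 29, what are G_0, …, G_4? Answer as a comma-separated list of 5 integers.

i=0: 29 = 5^2 + 4 (b=5); 5→6: 6^2 + 4 = 40; 40−1 = 39
i=1: 39 = 6^2 + 3 (b=6); 6→7: 7^2 + 3 = 52; 52−1 = 51
i=2: 51 = 7^2 + 2 (b=7); 7→8: 8^2 + 2 = 66; 66−1 = 65
i=3: 65 = 8^2 + 1 (b=8); 8→9: 9^2 + 1 = 82; 82−1 = 81

29, 39, 51, 65, 81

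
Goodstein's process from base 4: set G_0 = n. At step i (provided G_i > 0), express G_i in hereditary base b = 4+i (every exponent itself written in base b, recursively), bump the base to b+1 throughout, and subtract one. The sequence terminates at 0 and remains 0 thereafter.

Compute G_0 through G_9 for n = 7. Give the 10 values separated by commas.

7, 7, 7, 7, 7, 6, 5, 4, 3, 2

G_0 = 7. HB_4(7) = 4 + 3. Bump = 8. G_1 = 7.
G_1 = 7. HB_5(7) = 5 + 2. Bump = 8. G_2 = 7.
G_2 = 7. HB_6(7) = 6 + 1. Bump = 8. G_3 = 7.
G_3 = 7. HB_7(7) = 7. Bump = 8. G_4 = 7.
G_4 = 7. HB_8(7) = 7. Bump = 7. G_5 = 6.
G_5 = 6. HB_9(6) = 6. Bump = 6. G_6 = 5.
G_6 = 5. HB_10(5) = 5. Bump = 5. G_7 = 4.
G_7 = 4. HB_11(4) = 4. Bump = 4. G_8 = 3.
G_8 = 3. HB_12(3) = 3. Bump = 3. G_9 = 2.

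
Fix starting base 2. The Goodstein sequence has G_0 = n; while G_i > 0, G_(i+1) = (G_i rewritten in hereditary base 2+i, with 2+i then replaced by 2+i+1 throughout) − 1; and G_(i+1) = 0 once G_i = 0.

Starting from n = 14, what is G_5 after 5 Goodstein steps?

5862840

step 0: 14 = 2^(2 + 1) + 2^2 + 2; sub 3 for 2: 3^(3 + 1) + 3^3 + 3; = 111; G_1 = 111−1 = 110
step 1: 110 = 3^(3 + 1) + 3^3 + 2; sub 4 for 3: 4^(4 + 1) + 4^4 + 2; = 1282; G_2 = 1282−1 = 1281
step 2: 1281 = 4^(4 + 1) + 4^4 + 1; sub 5 for 4: 5^(5 + 1) + 5^5 + 1; = 18751; G_3 = 18751−1 = 18750
step 3: 18750 = 5^(5 + 1) + 5^5; sub 6 for 5: 6^(6 + 1) + 6^6; = 326592; G_4 = 326592−1 = 326591
step 4: 326591 = 6^(6 + 1) + 5·6^5 + 5·6^4 + 5·6^3 + 5·6^2 + 5·6 + 5; sub 7 for 6: 7^(7 + 1) + 5·7^5 + 5·7^4 + 5·7^3 + 5·7^2 + 5·7 + 5; = 5862841; G_5 = 5862841−1 = 5862840
step 5: 5862840 = 7^(7 + 1) + 5·7^5 + 5·7^4 + 5·7^3 + 5·7^2 + 5·7 + 4; sub 8 for 7: 8^(8 + 1) + 5·8^5 + 5·8^4 + 5·8^3 + 5·8^2 + 5·8 + 4; = 134404972; G_6 = 134404972−1 = 134404971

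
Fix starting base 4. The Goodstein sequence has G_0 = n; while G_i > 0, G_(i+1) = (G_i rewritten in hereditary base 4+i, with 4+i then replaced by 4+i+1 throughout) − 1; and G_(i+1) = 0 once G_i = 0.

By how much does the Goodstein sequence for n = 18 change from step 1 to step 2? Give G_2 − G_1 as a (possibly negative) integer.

G_0 = 18. HB_4(18) = 4^2 + 2. Bump = 27. G_1 = 26.
G_1 = 26. HB_5(26) = 5^2 + 1. Bump = 37. G_2 = 36.

10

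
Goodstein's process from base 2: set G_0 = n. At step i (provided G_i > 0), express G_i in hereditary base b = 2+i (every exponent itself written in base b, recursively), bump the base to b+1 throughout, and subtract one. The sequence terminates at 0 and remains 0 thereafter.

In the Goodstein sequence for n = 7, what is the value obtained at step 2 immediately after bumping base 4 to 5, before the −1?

3128

base 2: 7 = 2^2 + 2 + 1; at 3: 3^3 + 3 + 1 = 31; next = 30
base 3: 30 = 3^3 + 3; at 4: 4^4 + 4 = 260; next = 259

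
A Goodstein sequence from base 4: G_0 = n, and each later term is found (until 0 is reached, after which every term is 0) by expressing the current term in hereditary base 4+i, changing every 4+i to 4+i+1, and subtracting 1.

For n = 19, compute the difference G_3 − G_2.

12

base 4: 19 = 4^2 + 3; at 5: 5^2 + 3 = 28; next = 27
base 5: 27 = 5^2 + 2; at 6: 6^2 + 2 = 38; next = 37
base 6: 37 = 6^2 + 1; at 7: 7^2 + 1 = 50; next = 49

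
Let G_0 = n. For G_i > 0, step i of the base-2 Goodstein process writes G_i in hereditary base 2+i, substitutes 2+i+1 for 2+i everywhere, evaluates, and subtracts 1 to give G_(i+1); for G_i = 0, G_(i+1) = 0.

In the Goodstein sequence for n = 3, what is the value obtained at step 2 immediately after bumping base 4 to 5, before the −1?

3

i=0: 3 = 2 + 1 (b=2); 2→3: 3 + 1 = 4; 4−1 = 3
i=1: 3 = 3 (b=3); 3→4: 4 = 4; 4−1 = 3
i=2: 3 = 3 (b=4); 4→5: 3 = 3; 3−1 = 2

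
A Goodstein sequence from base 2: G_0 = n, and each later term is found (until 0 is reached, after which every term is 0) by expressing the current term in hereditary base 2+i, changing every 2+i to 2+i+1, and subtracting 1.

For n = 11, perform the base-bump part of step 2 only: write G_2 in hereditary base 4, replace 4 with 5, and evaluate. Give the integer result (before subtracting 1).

[0] 11 ≡ 2^(2 + 1) + 2 + 1 (base 2). Lift 3: 85. −1: 84.
[1] 84 ≡ 3^(3 + 1) + 3 (base 3). Lift 4: 1028. −1: 1027.
[2] 1027 ≡ 4^(4 + 1) + 3 (base 4). Lift 5: 15628. −1: 15627.

15628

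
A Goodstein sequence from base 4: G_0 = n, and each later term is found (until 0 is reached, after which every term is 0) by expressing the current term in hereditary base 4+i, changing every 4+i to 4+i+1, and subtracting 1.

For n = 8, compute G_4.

9

i=0: 8 = 2·4 (b=4); 4→5: 2·5 = 10; 10−1 = 9
i=1: 9 = 5 + 4 (b=5); 5→6: 6 + 4 = 10; 10−1 = 9
i=2: 9 = 6 + 3 (b=6); 6→7: 7 + 3 = 10; 10−1 = 9
i=3: 9 = 7 + 2 (b=7); 7→8: 8 + 2 = 10; 10−1 = 9
i=4: 9 = 8 + 1 (b=8); 8→9: 9 + 1 = 10; 10−1 = 9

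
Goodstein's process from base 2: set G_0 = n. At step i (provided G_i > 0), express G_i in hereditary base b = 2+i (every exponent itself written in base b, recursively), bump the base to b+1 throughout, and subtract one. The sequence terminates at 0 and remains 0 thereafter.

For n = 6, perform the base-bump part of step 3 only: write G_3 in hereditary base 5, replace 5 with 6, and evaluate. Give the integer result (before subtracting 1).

46656

step 0: 6 = 2^2 + 2; sub 3 for 2: 3^3 + 3; = 30; G_1 = 30−1 = 29
step 1: 29 = 3^3 + 2; sub 4 for 3: 4^4 + 2; = 258; G_2 = 258−1 = 257
step 2: 257 = 4^4 + 1; sub 5 for 4: 5^5 + 1; = 3126; G_3 = 3126−1 = 3125
step 3: 3125 = 5^5; sub 6 for 5: 6^6; = 46656; G_4 = 46656−1 = 46655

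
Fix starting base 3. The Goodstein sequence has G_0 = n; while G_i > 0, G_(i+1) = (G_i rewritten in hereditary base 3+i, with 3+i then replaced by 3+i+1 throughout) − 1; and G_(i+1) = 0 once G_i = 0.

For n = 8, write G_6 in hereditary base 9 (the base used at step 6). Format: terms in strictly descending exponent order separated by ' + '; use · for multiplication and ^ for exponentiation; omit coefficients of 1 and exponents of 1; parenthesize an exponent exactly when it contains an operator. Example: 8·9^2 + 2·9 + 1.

G_0=8  [base 3] 2·3 + 2  →[3↦4]→  2·4 + 2 = 10  −1 ⇒ G_1=9
G_1=9  [base 4] 2·4 + 1  →[4↦5]→  2·5 + 1 = 11  −1 ⇒ G_2=10
G_2=10  [base 5] 2·5  →[5↦6]→  2·6 = 12  −1 ⇒ G_3=11
G_3=11  [base 6] 6 + 5  →[6↦7]→  7 + 5 = 12  −1 ⇒ G_4=11
G_4=11  [base 7] 7 + 4  →[7↦8]→  8 + 4 = 12  −1 ⇒ G_5=11
G_5=11  [base 8] 8 + 3  →[8↦9]→  9 + 3 = 12  −1 ⇒ G_6=11

9 + 2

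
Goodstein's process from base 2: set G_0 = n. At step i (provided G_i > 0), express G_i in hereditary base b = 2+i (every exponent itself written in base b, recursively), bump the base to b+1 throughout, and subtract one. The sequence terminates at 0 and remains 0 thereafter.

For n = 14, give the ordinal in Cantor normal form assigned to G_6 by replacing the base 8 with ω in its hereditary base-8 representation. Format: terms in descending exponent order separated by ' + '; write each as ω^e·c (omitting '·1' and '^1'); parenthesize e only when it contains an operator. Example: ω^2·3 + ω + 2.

ω^(ω + 1) + ω^5·5 + ω^4·5 + ω^3·5 + ω^2·5 + ω·5 + 3

base 2: 14 = 2^(2 + 1) + 2^2 + 2; at 3: 3^(3 + 1) + 3^3 + 3 = 111; next = 110
base 3: 110 = 3^(3 + 1) + 3^3 + 2; at 4: 4^(4 + 1) + 4^4 + 2 = 1282; next = 1281
base 4: 1281 = 4^(4 + 1) + 4^4 + 1; at 5: 5^(5 + 1) + 5^5 + 1 = 18751; next = 18750
base 5: 18750 = 5^(5 + 1) + 5^5; at 6: 6^(6 + 1) + 6^6 = 326592; next = 326591
base 6: 326591 = 6^(6 + 1) + 5·6^5 + 5·6^4 + 5·6^3 + 5·6^2 + 5·6 + 5; at 7: 7^(7 + 1) + 5·7^5 + 5·7^4 + 5·7^3 + 5·7^2 + 5·7 + 5 = 5862841; next = 5862840
base 7: 5862840 = 7^(7 + 1) + 5·7^5 + 5·7^4 + 5·7^3 + 5·7^2 + 5·7 + 4; at 8: 8^(8 + 1) + 5·8^5 + 5·8^4 + 5·8^3 + 5·8^2 + 5·8 + 4 = 134404972; next = 134404971
base 8: 134404971 = 8^(8 + 1) + 5·8^5 + 5·8^4 + 5·8^3 + 5·8^2 + 5·8 + 3; at 9: 9^(9 + 1) + 5·9^5 + 5·9^4 + 5·9^3 + 5·9^2 + 5·9 + 3 = 3487116549; next = 3487116548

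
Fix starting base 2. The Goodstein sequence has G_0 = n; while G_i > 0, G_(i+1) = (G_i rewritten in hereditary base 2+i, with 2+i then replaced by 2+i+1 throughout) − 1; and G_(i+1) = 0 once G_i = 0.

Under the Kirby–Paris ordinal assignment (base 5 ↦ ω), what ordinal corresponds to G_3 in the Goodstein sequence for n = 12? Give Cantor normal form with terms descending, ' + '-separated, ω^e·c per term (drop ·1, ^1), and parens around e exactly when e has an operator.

ω^(ω + 1) + ω^2·2 + ω·2

base 2: 12 = 2^(2 + 1) + 2^2; at 3: 3^(3 + 1) + 3^3 = 108; next = 107
base 3: 107 = 3^(3 + 1) + 2·3^2 + 2·3 + 2; at 4: 4^(4 + 1) + 2·4^2 + 2·4 + 2 = 1066; next = 1065
base 4: 1065 = 4^(4 + 1) + 2·4^2 + 2·4 + 1; at 5: 5^(5 + 1) + 2·5^2 + 2·5 + 1 = 15686; next = 15685
base 5: 15685 = 5^(5 + 1) + 2·5^2 + 2·5; at 6: 6^(6 + 1) + 2·6^2 + 2·6 = 280020; next = 280019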